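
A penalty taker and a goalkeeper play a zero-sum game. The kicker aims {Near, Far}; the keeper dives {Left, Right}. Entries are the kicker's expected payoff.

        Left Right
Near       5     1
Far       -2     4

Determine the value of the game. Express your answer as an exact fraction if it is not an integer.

11/5

Row minima: Near → 1, Far → -2; maximin = 1.
Column maxima: Left → 5, Right → 4; minimax = 4.
1 ≠ 4, so there is no saddle point; optimal play is mixed.
Let the kicker play Near with probability p. Expected payoff against Left: 5p + (-2)(1−p) = 7p − 2; against Right: 1p + 4(1−p) = −3p + 4.
Setting these equal: 7p − 2 = −3p + 4 ⇒ 10p = 6 ⇒ p = 3/5, and the value is (7)·(3/5) − 2 = 11/5.
For the keeper: with q = P(Left), equating Near's and Far's payoffs gives 4q + 1 = −6q + 4 ⇒ q = 3/10.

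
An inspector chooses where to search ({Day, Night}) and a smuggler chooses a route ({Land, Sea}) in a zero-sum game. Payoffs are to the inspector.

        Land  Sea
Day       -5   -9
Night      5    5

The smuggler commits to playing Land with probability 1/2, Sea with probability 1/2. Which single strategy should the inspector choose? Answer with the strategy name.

Night

Expected payoff of Day: (1/2)·(-5) + (1/2)·(-9) = -7.
Expected payoff of Night: (1/2)·5 + (1/2)·5 = 5.
The largest is 5, so the inspector's best response is Night.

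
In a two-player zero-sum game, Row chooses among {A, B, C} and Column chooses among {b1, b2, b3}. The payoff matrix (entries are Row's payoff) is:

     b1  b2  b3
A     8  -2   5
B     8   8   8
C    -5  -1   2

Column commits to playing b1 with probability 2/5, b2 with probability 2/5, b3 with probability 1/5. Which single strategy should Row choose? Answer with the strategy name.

Expected payoff of A: (2/5)·8 + (2/5)·(-2) + (1/5)·5 = 17/5.
Expected payoff of B: (2/5)·8 + (2/5)·8 + (1/5)·8 = 8.
Expected payoff of C: (2/5)·(-5) + (2/5)·(-1) + (1/5)·2 = -2.
The largest is 8, so Row's best response is B.

B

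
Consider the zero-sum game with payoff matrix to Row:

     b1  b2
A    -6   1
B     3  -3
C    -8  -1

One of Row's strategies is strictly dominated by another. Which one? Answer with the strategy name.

C

A gives a strictly higher payoff than C against every column: -6 > -8, 1 > -1.
So C is strictly dominated and Row never plays it.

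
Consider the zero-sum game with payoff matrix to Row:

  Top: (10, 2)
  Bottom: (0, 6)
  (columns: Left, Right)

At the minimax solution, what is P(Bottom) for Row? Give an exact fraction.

4/7

Row minima: Top → 2, Bottom → 0; maximin = 2.
Column maxima: Left → 10, Right → 6; minimax = 6.
2 ≠ 6, so there is no saddle point; optimal play is mixed.
Let Row play Top with probability p. Expected payoff against Left: 10p + 0(1−p) = 10p; against Right: 2p + 6(1−p) = −4p + 6.
Setting these equal: 10p = −4p + 6 ⇒ 14p = 6 ⇒ p = 3/7, and the value is (10)·(3/7) = 30/7.
For Column: with q = P(Left), equating Top's and Bottom's payoffs gives 8q + 2 = −6q + 6 ⇒ q = 2/7.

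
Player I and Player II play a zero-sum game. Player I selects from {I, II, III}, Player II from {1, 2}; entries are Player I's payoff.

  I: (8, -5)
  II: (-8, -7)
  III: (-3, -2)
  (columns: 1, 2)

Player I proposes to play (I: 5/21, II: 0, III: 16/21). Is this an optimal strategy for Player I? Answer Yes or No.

Against 1 this mix gives (5/21)·8 + (16/21)·(-3) = -8/21.
Against 2 this mix gives (5/21)·(-5) + (16/21)·(-2) = -19/7.
Player II will play 2, holding Player I to -19/7. Shifting weight toward the row that does better against 2 would raise this floor (the equalizing mix achieves -31/14 against both 2 and 1), so the proposed strategy is not optimal.

No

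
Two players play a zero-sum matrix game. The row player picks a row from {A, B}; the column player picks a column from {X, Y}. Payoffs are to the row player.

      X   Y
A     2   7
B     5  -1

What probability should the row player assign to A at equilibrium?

6/11

Row minima: A → 2, B → -1; maximin = 2.
Column maxima: X → 5, Y → 7; minimax = 5.
2 ≠ 5, so there is no saddle point; optimal play is mixed.
Let the row player play A with probability p. Expected payoff against X: 2p + 5(1−p) = −3p + 5; against Y: 7p + (-1)(1−p) = 8p − 1.
Setting these equal: −3p + 5 = 8p − 1 ⇒ −11p = -6 ⇒ p = 6/11, and the value is (-3)·(6/11) + 5 = 37/11.
For the column player: with q = P(X), equating A's and B's payoffs gives −5q + 7 = 6q − 1 ⇒ q = 8/11.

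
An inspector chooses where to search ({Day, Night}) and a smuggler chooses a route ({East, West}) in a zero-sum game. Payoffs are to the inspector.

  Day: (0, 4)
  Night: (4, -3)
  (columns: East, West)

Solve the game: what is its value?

16/11

Row minima: Day → 0, Night → -3; maximin = 0.
Column maxima: East → 4, West → 4; minimax = 4.
0 ≠ 4, so there is no saddle point; optimal play is mixed.
Let the inspector play Day with probability p. Expected payoff against East: 0p + 4(1−p) = −4p + 4; against West: 4p + (-3)(1−p) = 7p − 3.
Setting these equal: −4p + 4 = 7p − 3 ⇒ −11p = -7 ⇒ p = 7/11, and the value is (-4)·(7/11) + 4 = 16/11.
For the smuggler: with q = P(East), equating Day's and Night's payoffs gives −4q + 4 = 7q − 3 ⇒ q = 7/11.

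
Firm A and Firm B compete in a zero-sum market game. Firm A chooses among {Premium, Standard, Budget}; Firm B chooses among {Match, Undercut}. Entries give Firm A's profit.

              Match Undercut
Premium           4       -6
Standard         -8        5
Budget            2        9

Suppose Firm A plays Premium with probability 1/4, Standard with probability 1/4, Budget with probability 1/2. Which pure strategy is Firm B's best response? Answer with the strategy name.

Match

If Firm B plays Match, Firm A's expected payoff is (1/4)·4 + (1/4)·(-8) + (1/2)·2 = 0.
If Firm B plays Undercut, Firm A's expected payoff is (1/4)·(-6) + (1/4)·5 + (1/2)·9 = 17/4.
Firm B minimizes Firm A's payoff; the smallest is 0, so the best response is Match.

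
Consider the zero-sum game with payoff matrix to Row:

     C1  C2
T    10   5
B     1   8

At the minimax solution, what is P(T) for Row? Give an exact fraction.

Row minima: T → 5, B → 1; maximin = 5.
Column maxima: C1 → 10, C2 → 8; minimax = 8.
5 ≠ 8, so there is no saddle point; optimal play is mixed.
Let Row play T with probability p. Expected payoff against C1: 10p + 1(1−p) = 9p + 1; against C2: 5p + 8(1−p) = −3p + 8.
Setting these equal: 9p + 1 = −3p + 8 ⇒ 12p = 7 ⇒ p = 7/12, and the value is (9)·(7/12) + 1 = 25/4.
For Column: with q = P(C1), equating T's and B's payoffs gives 5q + 5 = −7q + 8 ⇒ q = 1/4.

7/12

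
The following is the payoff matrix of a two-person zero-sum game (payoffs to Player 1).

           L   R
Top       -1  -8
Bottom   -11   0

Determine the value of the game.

Row minima: Top → -8, Bottom → -11; maximin = -8.
Column maxima: L → -1, R → 0; minimax = -1.
-8 ≠ -1, so there is no saddle point; optimal play is mixed.
Let Player 1 play Top with probability p. Expected payoff against L: (-1)p + (-11)(1−p) = 10p − 11; against R: (-8)p + 0(1−p) = −8p.
Setting these equal: 10p − 11 = −8p ⇒ 18p = 11 ⇒ p = 11/18, and the value is (10)·(11/18) − 11 = -44/9.
For Player 2: with q = P(L), equating Top's and Bottom's payoffs gives 7q − 8 = −11q ⇒ q = 4/9.

-44/9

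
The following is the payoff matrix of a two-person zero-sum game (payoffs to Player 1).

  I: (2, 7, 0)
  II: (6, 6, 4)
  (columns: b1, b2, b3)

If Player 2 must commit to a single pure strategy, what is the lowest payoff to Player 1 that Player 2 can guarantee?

Column maxima: b1 → 6, b2 → 7, b3 → 4.
The smallest of these is 4.

4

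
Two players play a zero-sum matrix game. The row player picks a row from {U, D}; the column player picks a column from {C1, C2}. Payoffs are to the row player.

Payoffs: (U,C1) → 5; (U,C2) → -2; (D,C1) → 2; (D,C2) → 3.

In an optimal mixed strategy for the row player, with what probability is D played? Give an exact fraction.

7/8

Row minima: U → -2, D → 2; maximin = 2.
Column maxima: C1 → 5, C2 → 3; minimax = 3.
2 ≠ 3, so there is no saddle point; optimal play is mixed.
Let the row player play U with probability p. Expected payoff against C1: 5p + 2(1−p) = 3p + 2; against C2: (-2)p + 3(1−p) = −5p + 3.
Setting these equal: 3p + 2 = −5p + 3 ⇒ 8p = 1 ⇒ p = 1/8, and the value is (3)·(1/8) + 2 = 19/8.
For the column player: with q = P(C1), equating U's and D's payoffs gives 7q − 2 = −q + 3 ⇒ q = 5/8.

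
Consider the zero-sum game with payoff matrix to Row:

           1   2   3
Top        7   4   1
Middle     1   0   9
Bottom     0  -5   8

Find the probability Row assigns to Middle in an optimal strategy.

1/4

Row minima: Top → 1, Middle → 0, Bottom → -5; maximin = 1.
Column maxima: 1 → 7, 2 → 4, 3 → 9; minimax = 4.
1 ≠ 4, so there is no saddle point; optimal play is mixed.
Bottom is strictly dominated by Middle, so Row never plays it.
1 is strictly dominated by 2 (it gives Row strictly more in every row), so Column never plays it.
On the remaining 2×2 (Top, Middle vs 2, 3):
Let Row play Top with probability p. Expected payoff against 2: 4p + 0(1−p) = 4p; against 3: 1p + 9(1−p) = −8p + 9.
Setting these equal: 4p = −8p + 9 ⇒ 12p = 9 ⇒ p = 3/4, and the value is (4)·(3/4) = 3.
For Column: with q = P(2), equating Top's and Middle's payoffs gives 3q + 1 = −9q + 9 ⇒ q = 2/3.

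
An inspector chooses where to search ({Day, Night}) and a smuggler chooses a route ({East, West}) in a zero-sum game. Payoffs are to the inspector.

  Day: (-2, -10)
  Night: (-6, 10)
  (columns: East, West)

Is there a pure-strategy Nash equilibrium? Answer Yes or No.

Row minima: Day → -10, Night → -6; maximin = -6.
Column maxima: East → -2, West → 10; minimax = -2.
-6 ≠ -2, so no pure-strategy equilibrium exists.

No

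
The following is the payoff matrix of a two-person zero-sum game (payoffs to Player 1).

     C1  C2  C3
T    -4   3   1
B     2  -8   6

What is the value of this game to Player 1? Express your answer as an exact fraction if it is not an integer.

Row minima: T → -4, B → -8; maximin = -4.
Column maxima: C1 → 2, C2 → 3, C3 → 6; minimax = 2.
-4 ≠ 2, so there is no saddle point; optimal play is mixed.
C3 is strictly dominated by C1 (it gives Player 1 strictly more in every row), so Player 2 never plays it.
On the remaining 2×2 (T, B vs C1, C2):
Let Player 1 play T with probability p. Expected payoff against C1: (-4)p + 2(1−p) = −6p + 2; against C2: 3p + (-8)(1−p) = 11p − 8.
Setting these equal: −6p + 2 = 11p − 8 ⇒ −17p = -10 ⇒ p = 10/17, and the value is (-6)·(10/17) + 2 = -26/17.
For Player 2: with q = P(C1), equating T's and B's payoffs gives −7q + 3 = 10q − 8 ⇒ q = 11/17.

-26/17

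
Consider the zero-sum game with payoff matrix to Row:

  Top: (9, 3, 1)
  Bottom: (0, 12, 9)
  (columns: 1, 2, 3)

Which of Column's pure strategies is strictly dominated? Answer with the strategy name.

2

3 holds Row's payoff strictly below 2 in every row: 1 < 3, 9 < 12.
So 2 is strictly dominated for Column.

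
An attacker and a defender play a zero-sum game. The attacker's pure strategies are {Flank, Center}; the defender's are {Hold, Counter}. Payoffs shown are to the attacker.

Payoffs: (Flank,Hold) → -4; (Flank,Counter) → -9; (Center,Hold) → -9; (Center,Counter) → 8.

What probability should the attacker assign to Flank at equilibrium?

17/22

Row minima: Flank → -9, Center → -9; maximin = -9.
Column maxima: Hold → -4, Counter → 8; minimax = -4.
-9 ≠ -4, so there is no saddle point; optimal play is mixed.
Let the attacker play Flank with probability p. Expected payoff against Hold: (-4)p + (-9)(1−p) = 5p − 9; against Counter: (-9)p + 8(1−p) = −17p + 8.
Setting these equal: 5p − 9 = −17p + 8 ⇒ 22p = 17 ⇒ p = 17/22, and the value is (5)·(17/22) − 9 = -113/22.
For the defender: with q = P(Hold), equating Flank's and Center's payoffs gives 5q − 9 = −17q + 8 ⇒ q = 17/22.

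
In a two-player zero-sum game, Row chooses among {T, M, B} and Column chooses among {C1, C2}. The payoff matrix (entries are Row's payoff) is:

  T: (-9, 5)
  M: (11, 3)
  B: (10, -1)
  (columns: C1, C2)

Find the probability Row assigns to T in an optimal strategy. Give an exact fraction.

4/11

Row minima: T → -9, M → 3, B → -1; maximin = 3.
Column maxima: C1 → 11, C2 → 5; minimax = 5.
3 ≠ 5, so there is no saddle point; optimal play is mixed.
B is strictly dominated by M, so Row never plays it.
On the remaining 2×2 (T, M vs C1, C2):
Let Row play T with probability p. Expected payoff against C1: (-9)p + 11(1−p) = −20p + 11; against C2: 5p + 3(1−p) = 2p + 3.
Setting these equal: −20p + 11 = 2p + 3 ⇒ −22p = -8 ⇒ p = 4/11, and the value is (-20)·(4/11) + 11 = 41/11.
For Column: with q = P(C1), equating T's and M's payoffs gives −14q + 5 = 8q + 3 ⇒ q = 1/11.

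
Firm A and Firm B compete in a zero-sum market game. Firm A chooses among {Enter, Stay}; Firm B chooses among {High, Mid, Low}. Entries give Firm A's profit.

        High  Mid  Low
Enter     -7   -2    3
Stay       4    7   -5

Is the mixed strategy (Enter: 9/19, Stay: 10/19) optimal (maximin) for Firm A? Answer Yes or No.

Yes

Against High this mix gives (9/19)·(-7) + (10/19)·4 = -23/19.
Against Mid this mix gives (9/19)·(-2) + (10/19)·7 = 52/19.
Against Low this mix gives (9/19)·3 + (10/19)·(-5) = -23/19.
All of Firm B's active replies (High, Low) yield -23/19, and no column does worse for Firm A. The mix makes Firm B indifferent and guarantees -23/19, so it is optimal.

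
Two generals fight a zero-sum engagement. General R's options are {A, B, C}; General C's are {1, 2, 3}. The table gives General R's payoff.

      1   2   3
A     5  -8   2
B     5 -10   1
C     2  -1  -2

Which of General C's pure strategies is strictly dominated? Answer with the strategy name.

2 holds General R's payoff strictly below 1 in every row: -8 < 5, -10 < 5, -1 < 2.
So 1 is strictly dominated for General C.

1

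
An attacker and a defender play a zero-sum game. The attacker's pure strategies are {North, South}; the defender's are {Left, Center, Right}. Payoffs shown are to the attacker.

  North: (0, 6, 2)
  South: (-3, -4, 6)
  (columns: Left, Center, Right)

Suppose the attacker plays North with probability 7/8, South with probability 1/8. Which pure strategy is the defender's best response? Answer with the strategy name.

If the defender plays Left, the attacker's expected payoff is (7/8)·0 + (1/8)·(-3) = -3/8.
If the defender plays Center, the attacker's expected payoff is (7/8)·6 + (1/8)·(-4) = 19/4.
If the defender plays Right, the attacker's expected payoff is (7/8)·2 + (1/8)·6 = 5/2.
The defender minimizes the attacker's payoff; the smallest is -3/8, so the best response is Left.

Left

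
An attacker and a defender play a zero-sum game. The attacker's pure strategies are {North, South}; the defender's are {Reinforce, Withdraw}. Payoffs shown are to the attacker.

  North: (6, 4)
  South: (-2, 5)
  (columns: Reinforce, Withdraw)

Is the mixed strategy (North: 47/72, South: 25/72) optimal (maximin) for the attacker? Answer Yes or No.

Against Reinforce this mix gives (47/72)·6 + (25/72)·(-2) = 29/9.
Against Withdraw this mix gives (47/72)·4 + (25/72)·5 = 313/72.
The defender will play Reinforce, holding the attacker to 29/9. Shifting weight toward the row that does better against Reinforce would raise this floor (the equalizing mix achieves 38/9 against both Reinforce and Withdraw), so the proposed strategy is not optimal.

No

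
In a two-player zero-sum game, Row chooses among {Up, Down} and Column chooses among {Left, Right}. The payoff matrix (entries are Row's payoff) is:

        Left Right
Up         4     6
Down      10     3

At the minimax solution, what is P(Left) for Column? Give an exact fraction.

1/3

Row minima: Up → 4, Down → 3; maximin = 4.
Column maxima: Left → 10, Right → 6; minimax = 6.
4 ≠ 6, so there is no saddle point; optimal play is mixed.
Let Row play Up with probability p. Expected payoff against Left: 4p + 10(1−p) = −6p + 10; against Right: 6p + 3(1−p) = 3p + 3.
Setting these equal: −6p + 10 = 3p + 3 ⇒ −9p = -7 ⇒ p = 7/9, and the value is (-6)·(7/9) + 10 = 16/3.
For Column: with q = P(Left), equating Up's and Down's payoffs gives −2q + 6 = 7q + 3 ⇒ q = 1/3.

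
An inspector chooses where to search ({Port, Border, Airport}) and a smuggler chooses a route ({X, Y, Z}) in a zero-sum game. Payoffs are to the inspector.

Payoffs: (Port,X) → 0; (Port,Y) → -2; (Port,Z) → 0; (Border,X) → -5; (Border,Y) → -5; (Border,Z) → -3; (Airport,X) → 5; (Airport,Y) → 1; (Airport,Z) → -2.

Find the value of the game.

Row minima: Port → -2, Border → -5, Airport → -2; maximin = -2.
Column maxima: X → 5, Y → 1, Z → 0; minimax = 0.
-2 ≠ 0, so there is no saddle point; optimal play is mixed.
Border is strictly dominated by Port, so the inspector never plays it.
With Border eliminated, X is strictly dominated by Y (it gives the inspector strictly more in every remaining row), so the smuggler never plays it.
On the remaining 2×2 (Port, Airport vs Y, Z):
Let the inspector play Port with probability p. Expected payoff against Y: (-2)p + 1(1−p) = −3p + 1; against Z: 0p + (-2)(1−p) = 2p − 2.
Setting these equal: −3p + 1 = 2p − 2 ⇒ −5p = -3 ⇒ p = 3/5, and the value is (-3)·(3/5) + 1 = -4/5.
For the smuggler: with q = P(Y), equating Port's and Airport's payoffs gives −2q = 3q − 2 ⇒ q = 2/5.

-4/5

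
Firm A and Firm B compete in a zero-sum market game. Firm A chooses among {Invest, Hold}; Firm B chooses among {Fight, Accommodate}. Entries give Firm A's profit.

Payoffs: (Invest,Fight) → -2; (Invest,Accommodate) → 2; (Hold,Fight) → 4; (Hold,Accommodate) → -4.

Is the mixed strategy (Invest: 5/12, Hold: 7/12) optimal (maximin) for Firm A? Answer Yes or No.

Against Fight this mix gives (5/12)·(-2) + (7/12)·4 = 3/2.
Against Accommodate this mix gives (5/12)·2 + (7/12)·(-4) = -3/2.
Firm B will play Accommodate, holding Firm A to -3/2. Shifting weight toward the row that does better against Accommodate would raise this floor (the equalizing mix achieves 0 against both Accommodate and Fight), so the proposed strategy is not optimal.

No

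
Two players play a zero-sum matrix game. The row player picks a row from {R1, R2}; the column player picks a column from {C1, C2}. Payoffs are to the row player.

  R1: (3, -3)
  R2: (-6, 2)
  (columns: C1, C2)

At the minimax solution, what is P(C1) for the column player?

5/14

Row minima: R1 → -3, R2 → -6; maximin = -3.
Column maxima: C1 → 3, C2 → 2; minimax = 2.
-3 ≠ 2, so there is no saddle point; optimal play is mixed.
Let the row player play R1 with probability p. Expected payoff against C1: 3p + (-6)(1−p) = 9p − 6; against C2: (-3)p + 2(1−p) = −5p + 2.
Setting these equal: 9p − 6 = −5p + 2 ⇒ 14p = 8 ⇒ p = 4/7, and the value is (9)·(4/7) − 6 = -6/7.
For the column player: with q = P(C1), equating R1's and R2's payoffs gives 6q − 3 = −8q + 2 ⇒ q = 5/14.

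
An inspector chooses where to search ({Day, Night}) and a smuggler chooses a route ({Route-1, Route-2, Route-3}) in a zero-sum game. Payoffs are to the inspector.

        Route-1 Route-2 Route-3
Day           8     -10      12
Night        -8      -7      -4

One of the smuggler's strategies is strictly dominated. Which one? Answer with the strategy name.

Route-1 holds the inspector's payoff strictly below Route-3 in every row: 8 < 12, -8 < -4.
So Route-3 is strictly dominated for the smuggler.

Route-3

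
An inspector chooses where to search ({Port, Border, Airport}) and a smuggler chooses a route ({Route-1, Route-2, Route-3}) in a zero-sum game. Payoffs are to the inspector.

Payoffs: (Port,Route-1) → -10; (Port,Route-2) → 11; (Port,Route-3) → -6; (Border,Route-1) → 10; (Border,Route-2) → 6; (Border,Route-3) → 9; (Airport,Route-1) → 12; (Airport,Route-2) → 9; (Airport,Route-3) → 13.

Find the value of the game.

37/4

Row minima: Port → -10, Border → 6, Airport → 9; maximin = 9.
Column maxima: Route-1 → 12, Route-2 → 11, Route-3 → 13; minimax = 11.
9 ≠ 11, so there is no saddle point; optimal play is mixed.
Border is strictly dominated by Airport, so the inspector never plays it.
With Border eliminated, Route-3 is strictly dominated by Route-1 (it gives the inspector strictly more in every remaining row), so the smuggler never plays it.
On the remaining 2×2 (Port, Airport vs Route-1, Route-2):
Let the inspector play Port with probability p. Expected payoff against Route-1: (-10)p + 12(1−p) = −22p + 12; against Route-2: 11p + 9(1−p) = 2p + 9.
Setting these equal: −22p + 12 = 2p + 9 ⇒ −24p = -3 ⇒ p = 1/8, and the value is (-22)·(1/8) + 12 = 37/4.
For the smuggler: with q = P(Route-1), equating Port's and Airport's payoffs gives −21q + 11 = 3q + 9 ⇒ q = 1/12.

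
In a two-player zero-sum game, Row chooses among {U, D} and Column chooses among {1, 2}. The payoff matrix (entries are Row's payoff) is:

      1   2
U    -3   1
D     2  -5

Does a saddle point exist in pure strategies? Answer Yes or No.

Row minima: U → -3, D → -5; maximin = -3.
Column maxima: 1 → 2, 2 → 1; minimax = 1.
-3 ≠ 1, so no pure-strategy equilibrium exists.

No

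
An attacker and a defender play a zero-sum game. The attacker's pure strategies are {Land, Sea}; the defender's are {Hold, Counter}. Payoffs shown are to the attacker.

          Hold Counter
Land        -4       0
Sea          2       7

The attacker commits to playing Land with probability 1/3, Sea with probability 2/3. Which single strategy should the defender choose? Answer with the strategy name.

Hold

If the defender plays Hold, the attacker's expected payoff is (1/3)·(-4) + (2/3)·2 = 0.
If the defender plays Counter, the attacker's expected payoff is (1/3)·0 + (2/3)·7 = 14/3.
The defender minimizes the attacker's payoff; the smallest is 0, so the best response is Hold.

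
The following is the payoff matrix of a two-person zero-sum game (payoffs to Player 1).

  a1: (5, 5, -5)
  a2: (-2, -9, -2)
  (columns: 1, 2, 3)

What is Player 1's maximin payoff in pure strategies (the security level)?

Row minima: a1 → -5, a2 → -9.
The best of these is -5.

-5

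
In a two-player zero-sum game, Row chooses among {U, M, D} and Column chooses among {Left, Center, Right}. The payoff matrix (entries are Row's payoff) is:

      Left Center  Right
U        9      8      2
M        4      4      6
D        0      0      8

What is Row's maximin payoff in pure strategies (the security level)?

4

Row minima: U → 2, M → 4, D → 0.
The best of these is 4.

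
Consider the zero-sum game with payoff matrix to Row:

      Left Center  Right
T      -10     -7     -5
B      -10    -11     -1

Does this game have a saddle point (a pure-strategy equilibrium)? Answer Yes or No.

Row minima: T → -10, B → -11; maximin = -10.
Column maxima: Left → -10, Center → -7, Right → -1; minimax = -10.
maximin = minimax = -10, so a saddle point exists.

Yes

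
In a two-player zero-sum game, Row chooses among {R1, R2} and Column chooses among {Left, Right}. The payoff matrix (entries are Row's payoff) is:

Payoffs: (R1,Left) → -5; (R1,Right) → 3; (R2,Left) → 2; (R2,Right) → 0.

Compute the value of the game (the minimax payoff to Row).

Row minima: R1 → -5, R2 → 0; maximin = 0.
Column maxima: Left → 2, Right → 3; minimax = 2.
0 ≠ 2, so there is no saddle point; optimal play is mixed.
Let Row play R1 with probability p. Expected payoff against Left: (-5)p + 2(1−p) = −7p + 2; against Right: 3p + 0(1−p) = 3p.
Setting these equal: −7p + 2 = 3p ⇒ −10p = -2 ⇒ p = 1/5, and the value is (-7)·(1/5) + 2 = 3/5.
For Column: with q = P(Left), equating R1's and R2's payoffs gives −8q + 3 = 2q ⇒ q = 3/10.

3/5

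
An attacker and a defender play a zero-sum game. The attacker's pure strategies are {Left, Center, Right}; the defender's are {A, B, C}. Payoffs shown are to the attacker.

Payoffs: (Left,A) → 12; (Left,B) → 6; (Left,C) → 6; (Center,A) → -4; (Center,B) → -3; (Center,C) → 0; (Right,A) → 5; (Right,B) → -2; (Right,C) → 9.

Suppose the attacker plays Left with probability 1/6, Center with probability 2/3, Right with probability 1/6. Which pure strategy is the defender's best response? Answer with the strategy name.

B

If the defender plays A, the attacker's expected payoff is (1/6)·12 + (2/3)·(-4) + (1/6)·5 = 1/6.
If the defender plays B, the attacker's expected payoff is (1/6)·6 + (2/3)·(-3) + (1/6)·(-2) = -4/3.
If the defender plays C, the attacker's expected payoff is (1/6)·6 + (2/3)·0 + (1/6)·9 = 5/2.
The defender minimizes the attacker's payoff; the smallest is -4/3, so the best response is B.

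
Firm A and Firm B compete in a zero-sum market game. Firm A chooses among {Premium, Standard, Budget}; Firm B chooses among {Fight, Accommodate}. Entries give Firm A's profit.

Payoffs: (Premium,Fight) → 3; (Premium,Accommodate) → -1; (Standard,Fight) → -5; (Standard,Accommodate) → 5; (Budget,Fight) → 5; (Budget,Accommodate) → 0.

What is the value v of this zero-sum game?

5/3

Row minima: Premium → -1, Standard → -5, Budget → 0; maximin = 0.
Column maxima: Fight → 5, Accommodate → 5; minimax = 5.
0 ≠ 5, so there is no saddle point; optimal play is mixed.
Premium is strictly dominated by Budget, so Firm A never plays it.
On the remaining 2×2 (Standard, Budget vs Fight, Accommodate):
Let Firm A play Standard with probability p. Expected payoff against Fight: (-5)p + 5(1−p) = −10p + 5; against Accommodate: 5p + 0(1−p) = 5p.
Setting these equal: −10p + 5 = 5p ⇒ −15p = -5 ⇒ p = 1/3, and the value is (-10)·(1/3) + 5 = 5/3.
For Firm B: with q = P(Fight), equating Standard's and Budget's payoffs gives −10q + 5 = 5q ⇒ q = 1/3.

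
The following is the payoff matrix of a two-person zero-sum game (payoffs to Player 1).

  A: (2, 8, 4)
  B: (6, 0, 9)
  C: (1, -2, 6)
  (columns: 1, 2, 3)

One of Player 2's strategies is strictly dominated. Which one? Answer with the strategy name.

3

1 holds Player 1's payoff strictly below 3 in every row: 2 < 4, 6 < 9, 1 < 6.
So 3 is strictly dominated for Player 2.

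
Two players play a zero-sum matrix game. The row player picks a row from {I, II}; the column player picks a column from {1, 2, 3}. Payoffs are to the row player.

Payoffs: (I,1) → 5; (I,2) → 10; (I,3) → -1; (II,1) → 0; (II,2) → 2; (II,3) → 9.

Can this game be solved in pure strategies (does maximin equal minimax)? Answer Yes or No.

No

Row minima: I → -1, II → 0; maximin = 0.
Column maxima: 1 → 5, 2 → 10, 3 → 9; minimax = 5.
0 ≠ 5, so no pure-strategy equilibrium exists.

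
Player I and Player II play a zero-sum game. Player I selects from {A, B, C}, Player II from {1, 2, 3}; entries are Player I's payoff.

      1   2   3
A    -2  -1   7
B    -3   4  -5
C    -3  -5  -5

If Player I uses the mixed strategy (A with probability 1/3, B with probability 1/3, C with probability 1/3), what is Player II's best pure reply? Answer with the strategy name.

1

If Player II plays 1, Player I's expected payoff is (1/3)·(-2) + (1/3)·(-3) + (1/3)·(-3) = -8/3.
If Player II plays 2, Player I's expected payoff is (1/3)·(-1) + (1/3)·4 + (1/3)·(-5) = -2/3.
If Player II plays 3, Player I's expected payoff is (1/3)·7 + (1/3)·(-5) + (1/3)·(-5) = -1.
Player II minimizes Player I's payoff; the smallest is -8/3, so the best response is 1.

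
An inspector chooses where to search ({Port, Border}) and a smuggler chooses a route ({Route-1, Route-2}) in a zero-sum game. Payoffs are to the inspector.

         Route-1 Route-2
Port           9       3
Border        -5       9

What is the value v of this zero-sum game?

24/5

Row minima: Port → 3, Border → -5; maximin = 3.
Column maxima: Route-1 → 9, Route-2 → 9; minimax = 9.
3 ≠ 9, so there is no saddle point; optimal play is mixed.
Let the inspector play Port with probability p. Expected payoff against Route-1: 9p + (-5)(1−p) = 14p − 5; against Route-2: 3p + 9(1−p) = −6p + 9.
Setting these equal: 14p − 5 = −6p + 9 ⇒ 20p = 14 ⇒ p = 7/10, and the value is (14)·(7/10) − 5 = 24/5.
For the smuggler: with q = P(Route-1), equating Port's and Border's payoffs gives 6q + 3 = −14q + 9 ⇒ q = 3/10.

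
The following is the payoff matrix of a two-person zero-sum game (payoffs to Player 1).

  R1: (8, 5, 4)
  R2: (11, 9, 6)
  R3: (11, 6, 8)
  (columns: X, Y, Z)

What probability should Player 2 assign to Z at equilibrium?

Row minima: R1 → 4, R2 → 6, R3 → 6; maximin = 6.
Column maxima: X → 11, Y → 9, Z → 8; minimax = 8.
6 ≠ 8, so there is no saddle point; optimal play is mixed.
R1 is strictly dominated by R2, so Player 1 never plays it.
X is strictly dominated by Y (it gives Player 1 strictly more in every row), so Player 2 never plays it.
On the remaining 2×2 (R2, R3 vs Y, Z):
Let Player 1 play R2 with probability p. Expected payoff against Y: 9p + 6(1−p) = 3p + 6; against Z: 6p + 8(1−p) = −2p + 8.
Setting these equal: 3p + 6 = −2p + 8 ⇒ 5p = 2 ⇒ p = 2/5, and the value is (3)·(2/5) + 6 = 36/5.
For Player 2: with q = P(Y), equating R2's and R3's payoffs gives 3q + 6 = −2q + 8 ⇒ q = 2/5.

3/5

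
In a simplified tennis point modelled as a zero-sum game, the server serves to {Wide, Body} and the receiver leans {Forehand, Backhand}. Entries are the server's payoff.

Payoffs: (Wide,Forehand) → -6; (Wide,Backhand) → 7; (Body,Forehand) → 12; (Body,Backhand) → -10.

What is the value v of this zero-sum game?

24/35

Row minima: Wide → -6, Body → -10; maximin = -6.
Column maxima: Forehand → 12, Backhand → 7; minimax = 7.
-6 ≠ 7, so there is no saddle point; optimal play is mixed.
Let the server play Wide with probability p. Expected payoff against Forehand: (-6)p + 12(1−p) = −18p + 12; against Backhand: 7p + (-10)(1−p) = 17p − 10.
Setting these equal: −18p + 12 = 17p − 10 ⇒ −35p = -22 ⇒ p = 22/35, and the value is (-18)·(22/35) + 12 = 24/35.
For the receiver: with q = P(Forehand), equating Wide's and Body's payoffs gives −13q + 7 = 22q − 10 ⇒ q = 17/35.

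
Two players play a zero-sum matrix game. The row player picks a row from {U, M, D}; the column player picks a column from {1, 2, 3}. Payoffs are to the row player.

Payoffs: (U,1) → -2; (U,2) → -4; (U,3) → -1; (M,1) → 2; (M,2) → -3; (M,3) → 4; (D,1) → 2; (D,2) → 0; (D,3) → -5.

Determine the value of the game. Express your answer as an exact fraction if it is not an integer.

Row minima: U → -4, M → -3, D → -5; maximin = -3.
Column maxima: 1 → 2, 2 → 0, 3 → 4; minimax = 0.
-3 ≠ 0, so there is no saddle point; optimal play is mixed.
U is strictly dominated by M, so the row player never plays it.
1 is strictly dominated by 2 (it gives the row player strictly more in every row), so the column player never plays it.
On the remaining 2×2 (M, D vs 2, 3):
Let the row player play M with probability p. Expected payoff against 2: (-3)p + 0(1−p) = −3p; against 3: 4p + (-5)(1−p) = 9p − 5.
Setting these equal: −3p = 9p − 5 ⇒ −12p = -5 ⇒ p = 5/12, and the value is (-3)·(5/12) = -5/4.
For the column player: with q = P(2), equating M's and D's payoffs gives −7q + 4 = 5q − 5 ⇒ q = 3/4.

-5/4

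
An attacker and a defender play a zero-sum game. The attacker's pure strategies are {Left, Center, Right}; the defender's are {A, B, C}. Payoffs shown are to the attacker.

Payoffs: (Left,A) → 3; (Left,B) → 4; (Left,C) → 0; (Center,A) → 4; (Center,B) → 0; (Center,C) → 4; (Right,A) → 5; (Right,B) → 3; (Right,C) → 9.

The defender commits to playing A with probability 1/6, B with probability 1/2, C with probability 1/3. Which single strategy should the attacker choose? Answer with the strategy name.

Right

Expected payoff of Left: (1/6)·3 + (1/2)·4 + (1/3)·0 = 5/2.
Expected payoff of Center: (1/6)·4 + (1/2)·0 + (1/3)·4 = 2.
Expected payoff of Right: (1/6)·5 + (1/2)·3 + (1/3)·9 = 16/3.
The largest is 16/3, so the attacker's best response is Right.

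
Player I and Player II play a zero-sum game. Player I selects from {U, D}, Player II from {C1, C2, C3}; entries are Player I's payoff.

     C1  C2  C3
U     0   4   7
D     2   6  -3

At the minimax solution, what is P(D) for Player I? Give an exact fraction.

7/12

Row minima: U → 0, D → -3; maximin = 0.
Column maxima: C1 → 2, C2 → 6, C3 → 7; minimax = 2.
0 ≠ 2, so there is no saddle point; optimal play is mixed.
C2 is strictly dominated by C1 (it gives Player I strictly more in every row), so Player II never plays it.
On the remaining 2×2 (U, D vs C1, C3):
Let Player I play U with probability p. Expected payoff against C1: 0p + 2(1−p) = −2p + 2; against C3: 7p + (-3)(1−p) = 10p − 3.
Setting these equal: −2p + 2 = 10p − 3 ⇒ −12p = -5 ⇒ p = 5/12, and the value is (-2)·(5/12) + 2 = 7/6.
For Player II: with q = P(C1), equating U's and D's payoffs gives −7q + 7 = 5q − 3 ⇒ q = 5/6.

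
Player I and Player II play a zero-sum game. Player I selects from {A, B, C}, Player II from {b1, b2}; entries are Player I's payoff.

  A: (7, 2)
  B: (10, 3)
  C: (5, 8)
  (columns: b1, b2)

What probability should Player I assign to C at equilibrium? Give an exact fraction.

Row minima: A → 2, B → 3, C → 5; maximin = 5.
Column maxima: b1 → 10, b2 → 8; minimax = 8.
5 ≠ 8, so there is no saddle point; optimal play is mixed.
A is strictly dominated by B, so Player I never plays it.
On the remaining 2×2 (B, C vs b1, b2):
Let Player I play B with probability p. Expected payoff against b1: 10p + 5(1−p) = 5p + 5; against b2: 3p + 8(1−p) = −5p + 8.
Setting these equal: 5p + 5 = −5p + 8 ⇒ 10p = 3 ⇒ p = 3/10, and the value is (5)·(3/10) + 5 = 13/2.
For Player II: with q = P(b1), equating B's and C's payoffs gives 7q + 3 = −3q + 8 ⇒ q = 1/2.

7/10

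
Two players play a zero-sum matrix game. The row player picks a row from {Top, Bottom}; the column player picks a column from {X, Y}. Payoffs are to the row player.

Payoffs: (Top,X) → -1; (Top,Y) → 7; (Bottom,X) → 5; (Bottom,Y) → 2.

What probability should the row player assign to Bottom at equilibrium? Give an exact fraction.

8/11

Row minima: Top → -1, Bottom → 2; maximin = 2.
Column maxima: X → 5, Y → 7; minimax = 5.
2 ≠ 5, so there is no saddle point; optimal play is mixed.
Let the row player play Top with probability p. Expected payoff against X: (-1)p + 5(1−p) = −6p + 5; against Y: 7p + 2(1−p) = 5p + 2.
Setting these equal: −6p + 5 = 5p + 2 ⇒ −11p = -3 ⇒ p = 3/11, and the value is (-6)·(3/11) + 5 = 37/11.
For the column player: with q = P(X), equating Top's and Bottom's payoffs gives −8q + 7 = 3q + 2 ⇒ q = 5/11.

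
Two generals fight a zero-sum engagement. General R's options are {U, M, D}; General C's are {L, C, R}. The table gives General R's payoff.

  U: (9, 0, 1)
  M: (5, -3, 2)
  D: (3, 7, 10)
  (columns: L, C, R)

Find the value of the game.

63/13

Row minima: U → 0, M → -3, D → 3; maximin = 3.
Column maxima: L → 9, C → 7, R → 10; minimax = 7.
3 ≠ 7, so there is no saddle point; optimal play is mixed.
R is strictly dominated by C (it gives General R strictly more in every row), so General C never plays it.
With R eliminated, M is strictly dominated by U (U gives General R strictly more in every remaining column), so General R never plays it.
On the remaining 2×2 (U, D vs L, C):
Let General R play U with probability p. Expected payoff against L: 9p + 3(1−p) = 6p + 3; against C: 0p + 7(1−p) = −7p + 7.
Setting these equal: 6p + 3 = −7p + 7 ⇒ 13p = 4 ⇒ p = 4/13, and the value is (6)·(4/13) + 3 = 63/13.
For General C: with q = P(L), equating U's and D's payoffs gives 9q = −4q + 7 ⇒ q = 7/13.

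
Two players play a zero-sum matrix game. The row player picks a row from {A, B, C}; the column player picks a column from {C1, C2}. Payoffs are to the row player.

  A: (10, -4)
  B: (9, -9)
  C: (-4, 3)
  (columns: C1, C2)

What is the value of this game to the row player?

Row minima: A → -4, B → -9, C → -4; maximin = -4.
Column maxima: C1 → 10, C2 → 3; minimax = 3.
-4 ≠ 3, so there is no saddle point; optimal play is mixed.
B is strictly dominated by A, so the row player never plays it.
On the remaining 2×2 (A, C vs C1, C2):
Let the row player play A with probability p. Expected payoff against C1: 10p + (-4)(1−p) = 14p − 4; against C2: (-4)p + 3(1−p) = −7p + 3.
Setting these equal: 14p − 4 = −7p + 3 ⇒ 21p = 7 ⇒ p = 1/3, and the value is (14)·(1/3) − 4 = 2/3.
For the column player: with q = P(C1), equating A's and C's payoffs gives 14q − 4 = −7q + 3 ⇒ q = 1/3.

2/3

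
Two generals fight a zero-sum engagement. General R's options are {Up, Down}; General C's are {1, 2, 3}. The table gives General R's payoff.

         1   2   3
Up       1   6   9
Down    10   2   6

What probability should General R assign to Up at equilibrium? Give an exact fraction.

Row minima: Up → 1, Down → 2; maximin = 2.
Column maxima: 1 → 10, 2 → 6, 3 → 9; minimax = 6.
2 ≠ 6, so there is no saddle point; optimal play is mixed.
3 is strictly dominated by 2 (it gives General R strictly more in every row), so General C never plays it.
On the remaining 2×2 (Up, Down vs 1, 2):
Let General R play Up with probability p. Expected payoff against 1: 1p + 10(1−p) = −9p + 10; against 2: 6p + 2(1−p) = 4p + 2.
Setting these equal: −9p + 10 = 4p + 2 ⇒ −13p = -8 ⇒ p = 8/13, and the value is (-9)·(8/13) + 10 = 58/13.
For General C: with q = P(1), equating Up's and Down's payoffs gives −5q + 6 = 8q + 2 ⇒ q = 4/13.

8/13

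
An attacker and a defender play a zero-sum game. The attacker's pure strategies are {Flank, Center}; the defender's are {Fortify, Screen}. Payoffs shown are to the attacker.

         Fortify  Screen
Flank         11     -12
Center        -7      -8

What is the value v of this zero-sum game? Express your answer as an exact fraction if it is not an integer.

-8

Row minima: Flank → -12, Center → -8; maximin = -8.
Column maxima: Fortify → 11, Screen → -8; minimax = -8.
Since maximin = minimax = -8, there is a saddle point and the value is -8.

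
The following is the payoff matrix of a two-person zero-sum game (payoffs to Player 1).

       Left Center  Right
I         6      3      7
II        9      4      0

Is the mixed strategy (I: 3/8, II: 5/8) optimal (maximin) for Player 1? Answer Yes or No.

No

Against Left this mix gives (3/8)·6 + (5/8)·9 = 63/8.
Against Center this mix gives (3/8)·3 + (5/8)·4 = 29/8.
Against Right this mix gives (3/8)·7 + (5/8)·0 = 21/8.
Player 2 will play Right, holding Player 1 to 21/8. Shifting weight toward the row that does better against Right would raise this floor (the equalizing mix achieves 7/2 against both Right and Center), so the proposed strategy is not optimal.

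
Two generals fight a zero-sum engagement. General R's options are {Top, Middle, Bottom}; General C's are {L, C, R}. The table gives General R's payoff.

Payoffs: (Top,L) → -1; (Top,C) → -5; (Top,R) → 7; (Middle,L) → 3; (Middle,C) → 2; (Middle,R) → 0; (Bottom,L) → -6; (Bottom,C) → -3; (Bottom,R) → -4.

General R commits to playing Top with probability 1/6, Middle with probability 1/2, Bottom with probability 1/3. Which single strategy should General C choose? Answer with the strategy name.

If General C plays L, General R's expected payoff is (1/6)·(-1) + (1/2)·3 + (1/3)·(-6) = -2/3.
If General C plays C, General R's expected payoff is (1/6)·(-5) + (1/2)·2 + (1/3)·(-3) = -5/6.
If General C plays R, General R's expected payoff is (1/6)·7 + (1/2)·0 + (1/3)·(-4) = -1/6.
General C minimizes General R's payoff; the smallest is -5/6, so the best response is C.

C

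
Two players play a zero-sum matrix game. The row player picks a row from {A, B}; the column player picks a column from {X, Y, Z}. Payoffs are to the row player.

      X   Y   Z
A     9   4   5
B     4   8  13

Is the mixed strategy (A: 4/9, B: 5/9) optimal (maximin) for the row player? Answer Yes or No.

Yes

Against X this mix gives (4/9)·9 + (5/9)·4 = 56/9.
Against Y this mix gives (4/9)·4 + (5/9)·8 = 56/9.
Against Z this mix gives (4/9)·5 + (5/9)·13 = 85/9.
All of the column player's active replies (X, Y) yield 56/9, and no column does worse for the row player. The mix makes the column player indifferent and guarantees 56/9, so it is optimal.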